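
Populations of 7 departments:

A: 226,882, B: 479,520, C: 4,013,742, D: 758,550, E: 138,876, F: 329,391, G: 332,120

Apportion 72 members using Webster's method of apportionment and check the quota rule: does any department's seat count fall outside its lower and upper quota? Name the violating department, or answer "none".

Standard quotas: A 2.602, B 5.498, C 46.024, D 8.698, E 1.592, F 3.777, G 3.808.
Webster allocation: A 3, B 5, C 45, D 9, E 2, F 4, G 4.
C has quota 46.024 (lower 46, upper 47) but receives 45 — outside the quota interval.

C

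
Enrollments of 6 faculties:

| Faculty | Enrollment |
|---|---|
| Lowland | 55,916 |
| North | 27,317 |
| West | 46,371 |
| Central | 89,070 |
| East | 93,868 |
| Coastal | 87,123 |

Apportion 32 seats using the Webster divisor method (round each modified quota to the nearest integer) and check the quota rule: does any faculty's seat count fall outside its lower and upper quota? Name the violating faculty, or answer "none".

none

Standard quotas: Lowland 4.477, North 2.187, West 3.713, Central 7.132, East 7.516, Coastal 6.976.
Webster allocation: Lowland 4, North 2, West 4, Central 7, East 8, Coastal 7.
Every allocation lies between the lower and upper quota.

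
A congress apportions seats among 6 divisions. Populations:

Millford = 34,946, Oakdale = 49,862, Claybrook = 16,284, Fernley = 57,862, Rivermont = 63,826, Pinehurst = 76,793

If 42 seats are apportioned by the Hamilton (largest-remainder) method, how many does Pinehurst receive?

11

Standard divisor: 299573 ÷ 42 ≈ 7132.69.
Standard quotas: Millford 4.8994, Oakdale 6.9906, Claybrook 2.2830, Fernley 8.1122, Rivermont 8.9484, Pinehurst 10.7663.
Lower quotas: Millford 4, Oakdale 6, Claybrook 2, Fernley 8, Rivermont 8, Pinehurst 10 (sum 38, leaving 4 seats).
Remainders in descending order: Oakdale 0.9906, Rivermont 0.9484, Millford 0.8994, Pinehurst 0.7663, Claybrook 0.2830, Fernley 0.1122.
Largest remainders: Oakdale, Rivermont, Millford, Pinehurst receive the extra seats.
Pinehurst receives 11.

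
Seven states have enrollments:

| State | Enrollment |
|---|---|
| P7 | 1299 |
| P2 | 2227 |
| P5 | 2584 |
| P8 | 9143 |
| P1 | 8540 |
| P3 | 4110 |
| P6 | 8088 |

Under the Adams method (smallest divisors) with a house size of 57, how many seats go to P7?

Standard divisor 35991/57 ≈ 631.421; standard quotas: P7 2.057, P2 3.527, P5 4.092, P8 14.480, P1 13.525, P3 6.509, P6 12.809.
Rounding up gives 3, 4, 5, 15, 14, 7, 13 = 61 seats, so the divisor must be adjusted.
With modified divisor 670: modified quotas P7 1.939, P2 3.324, P5 3.857, P8 13.646, P1 12.746, P3 6.134, P6 12.072.
Rounding up: P7 2, P2 4, P5 4, P8 14, P1 13, P3 7, P6 13 (total 57).
P7 receives 2.

2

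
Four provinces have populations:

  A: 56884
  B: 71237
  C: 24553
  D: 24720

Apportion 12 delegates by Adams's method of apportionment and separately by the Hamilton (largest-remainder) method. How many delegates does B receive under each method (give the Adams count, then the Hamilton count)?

Adams: A 4, B 4, C 2, D 2.
Hamilton: A 4, B 5, C 1, D 2.
B gets 4 under Adams and 5 under Hamilton.

4 and 5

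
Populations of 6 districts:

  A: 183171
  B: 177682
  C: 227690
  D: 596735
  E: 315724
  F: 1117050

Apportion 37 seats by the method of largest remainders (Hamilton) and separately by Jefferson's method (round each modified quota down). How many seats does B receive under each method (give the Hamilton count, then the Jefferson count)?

3 and 2

Hamilton: A 3, B 3, C 3, D 8, E 4, F 16.
Jefferson: A 2, B 2, C 3, D 9, E 4, F 17.
B gets 3 under Hamilton and 2 under Jefferson.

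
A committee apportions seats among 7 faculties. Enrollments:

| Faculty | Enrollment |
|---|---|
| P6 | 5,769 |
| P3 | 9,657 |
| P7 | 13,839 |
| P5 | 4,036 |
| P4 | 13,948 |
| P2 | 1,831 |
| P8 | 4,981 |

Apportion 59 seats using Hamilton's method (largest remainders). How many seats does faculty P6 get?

Total 54061; standard divisor 54061/59 ≈ 916.288.
Standard quotas: P6 6.2961, P3 10.5393, P7 15.1033, P5 4.4047, P4 15.2223, P2 1.9983, P8 5.4361.
Lower quotas: P6 6, P3 10, P7 15, P5 4, P4 15, P2 1, P8 5 (sum 56, leaving 3 seats).
Remainders in descending order: P2 0.9983, P3 0.5393, P8 0.4361, P5 0.4047, P6 0.2961, P4 0.2223, P7 0.1033.
The surplus seats go to P2, P3, P8.
P6 receives 6.

6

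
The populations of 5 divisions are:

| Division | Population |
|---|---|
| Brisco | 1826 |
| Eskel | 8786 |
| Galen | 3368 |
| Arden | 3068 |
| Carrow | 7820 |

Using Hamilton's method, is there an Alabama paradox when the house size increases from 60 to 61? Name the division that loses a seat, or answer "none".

Brisco

At 60 seats: Brisco 5, Eskel 21, Galen 8, Arden 7, Carrow 19.
At 61 seats: Brisco 4, Eskel 22, Galen 8, Arden 8, Carrow 19.
Brisco drops from 5 to 4.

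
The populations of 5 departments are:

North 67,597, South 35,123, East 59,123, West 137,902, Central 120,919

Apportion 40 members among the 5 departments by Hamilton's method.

Total 420664; standard divisor 420664/40 ≈ 10516.6.
Standard quotas: North 6.4276, South 3.3398, East 5.6219, West 13.1128, Central 11.4979.
Lower quotas: North 6, South 3, East 5, West 13, Central 11 (sum 38, leaving 2 seats).
Remainders in descending order: East 0.6219, Central 0.4979, North 0.4276, South 0.3398, West 0.1128.
Largest remainders: East, Central receive the extra seats.

North 6; South 3; East 6; West 13; Central 12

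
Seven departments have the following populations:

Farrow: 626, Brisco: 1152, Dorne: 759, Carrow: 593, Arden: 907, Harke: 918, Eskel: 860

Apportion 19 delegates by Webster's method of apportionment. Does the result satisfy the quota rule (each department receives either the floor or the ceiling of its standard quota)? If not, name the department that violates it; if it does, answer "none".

none

Standard quotas: Farrow 2.045, Brisco 3.764, Dorne 2.480, Carrow 1.938, Arden 2.964, Harke 2.999, Eskel 2.810.
Webster allocation: Farrow 2, Brisco 4, Dorne 2, Carrow 2, Arden 3, Harke 3, Eskel 3.
Every allocation lies between the lower and upper quota.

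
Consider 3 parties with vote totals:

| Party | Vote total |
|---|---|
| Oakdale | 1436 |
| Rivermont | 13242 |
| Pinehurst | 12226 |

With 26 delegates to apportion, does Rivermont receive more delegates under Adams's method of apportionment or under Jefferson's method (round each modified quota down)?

Adams: Oakdale 2, Rivermont 12, Pinehurst 12.
Jefferson: Oakdale 1, Rivermont 13, Pinehurst 12.
Rivermont gets 12 under Adams and 13 under Jefferson.

Jefferson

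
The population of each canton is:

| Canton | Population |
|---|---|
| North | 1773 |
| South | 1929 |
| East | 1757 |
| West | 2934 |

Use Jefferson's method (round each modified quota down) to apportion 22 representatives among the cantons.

North=5, South=5, East=4, West=8

Standard divisor 8393/22 ≈ 381.5; standard quotas: North 4.647, South 5.056, East 4.606, West 7.691.
Rounding down gives 4, 5, 4, 7 = 20 seats, so the divisor must be adjusted.
With modified divisor 353: modified quotas North 5.023, South 5.465, East 4.977, West 8.312.
Rounding down: North 5, South 5, East 4, West 8 (total 22).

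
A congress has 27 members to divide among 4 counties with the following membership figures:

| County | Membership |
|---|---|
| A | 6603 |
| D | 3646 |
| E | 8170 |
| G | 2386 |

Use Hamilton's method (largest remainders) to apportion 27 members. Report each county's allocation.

A: 8, D: 5, E: 11, G: 3

Standard divisor: 20805 ÷ 27 ≈ 770.556.
Standard quotas: A 8.5691, D 4.7317, E 10.6027, G 3.0965.
Lower quotas: A 8, D 4, E 10, G 3 (sum 25, leaving 2 seats).
Remainders in descending order: D 0.7317, E 0.6027, A 0.5691, G 0.0965.
The surplus seats go to D, E.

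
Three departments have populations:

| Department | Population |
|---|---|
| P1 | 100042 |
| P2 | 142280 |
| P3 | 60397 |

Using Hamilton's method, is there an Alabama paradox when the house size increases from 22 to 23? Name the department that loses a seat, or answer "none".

At 22 seats: P1 7, P2 10, P3 5.
At 23 seats: P1 8, P2 11, P3 4.
P3 drops from 5 to 4.

P3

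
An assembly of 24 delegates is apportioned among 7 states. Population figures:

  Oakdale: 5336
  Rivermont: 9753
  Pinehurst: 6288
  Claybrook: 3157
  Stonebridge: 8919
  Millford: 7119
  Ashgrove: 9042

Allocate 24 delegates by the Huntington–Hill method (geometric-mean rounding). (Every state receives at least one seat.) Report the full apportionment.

With divisor 2117: modified quotas Oakdale 2.521, Rivermont 4.607, Pinehurst 2.970, Claybrook 1.491, Stonebridge 4.213, Millford 3.363, Ashgrove 4.271.
Geometric-mean thresholds: Oakdale √(2·3)=2.449, Rivermont √(4·5)=4.472, Pinehurst √(2·3)=2.449, Claybrook √(1·2)=1.414, Stonebridge √(4·5)=4.472, Millford √(3·4)=3.464, Ashgrove √(4·5)=4.472.
Each quota rounded against its threshold gives Oakdale 3, Rivermont 5, Pinehurst 3, Claybrook 2, Stonebridge 4, Millford 3, Ashgrove 4 (total 24).

Oakdale 3, Rivermont 5, Pinehurst 3, Claybrook 2, Stonebridge 4, Millford 3, Ashgrove 4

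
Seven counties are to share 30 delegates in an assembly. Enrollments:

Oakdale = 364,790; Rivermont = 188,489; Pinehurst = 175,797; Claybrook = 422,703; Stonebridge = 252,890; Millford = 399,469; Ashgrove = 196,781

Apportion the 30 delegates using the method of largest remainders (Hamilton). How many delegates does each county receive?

The standard divisor is 2000919/30 ≈ 66697.3.
Standard quotas: Oakdale 5.4693, Rivermont 2.8260, Pinehurst 2.6357, Claybrook 6.3376, Stonebridge 3.7916, Millford 5.9893, Ashgrove 2.9504.
Lower quotas: Oakdale 5, Rivermont 2, Pinehurst 2, Claybrook 6, Stonebridge 3, Millford 5, Ashgrove 2 (sum 25, leaving 5 seats).
Remainders in descending order: Millford 0.9893, Ashgrove 0.9504, Rivermont 0.8260, Stonebridge 0.7916, Pinehurst 0.6357, Oakdale 0.4693, Claybrook 0.3376.
The surplus seats go to Millford, Ashgrove, Rivermont, Stonebridge, Pinehurst.

Oakdale=5, Rivermont=3, Pinehurst=3, Claybrook=6, Stonebridge=4, Millford=6, Ashgrove=3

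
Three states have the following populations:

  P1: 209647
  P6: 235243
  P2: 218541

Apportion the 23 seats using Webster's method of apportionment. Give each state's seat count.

P1 7, P6 8, P2 8

Standard divisor 663431/23 ≈ 28844.826; standard quotas: P1 7.268, P6 8.155, P2 7.576.
Rounding to the nearest integer gives P1 7, P6 8, P2 8 — total 23, matching the house size, so no adjustment is needed.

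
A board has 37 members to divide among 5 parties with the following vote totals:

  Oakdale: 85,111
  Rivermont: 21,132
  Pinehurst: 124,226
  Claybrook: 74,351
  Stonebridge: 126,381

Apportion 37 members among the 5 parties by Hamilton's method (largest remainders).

Oakdale 7, Rivermont 2, Pinehurst 11, Claybrook 6, Stonebridge 11

Standard divisor: 431201 ÷ 37 ≈ 11654.081.
Standard quotas: Oakdale 7.3031, Rivermont 1.8133, Pinehurst 10.6594, Claybrook 6.3798, Stonebridge 10.8444.
Lower quotas: Oakdale 7, Rivermont 1, Pinehurst 10, Claybrook 6, Stonebridge 10 (sum 34, leaving 3 seats).
Remainders in descending order: Stonebridge 0.8444, Rivermont 0.8133, Pinehurst 0.6594, Claybrook 0.3798, Oakdale 0.3031.
The surplus seats go to Stonebridge, Rivermont, Pinehurst.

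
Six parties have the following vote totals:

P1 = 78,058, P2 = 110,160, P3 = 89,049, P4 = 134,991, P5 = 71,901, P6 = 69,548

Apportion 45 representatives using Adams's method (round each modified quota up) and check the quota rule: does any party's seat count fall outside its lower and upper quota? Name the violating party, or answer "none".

Standard quotas: P1 6.344, P2 8.953, P3 7.237, P4 10.971, P5 5.843, P6 5.652.
Adams allocation: P1 6, P2 9, P3 7, P4 11, P5 6, P6 6.
Every allocation lies between the lower and upper quota.

none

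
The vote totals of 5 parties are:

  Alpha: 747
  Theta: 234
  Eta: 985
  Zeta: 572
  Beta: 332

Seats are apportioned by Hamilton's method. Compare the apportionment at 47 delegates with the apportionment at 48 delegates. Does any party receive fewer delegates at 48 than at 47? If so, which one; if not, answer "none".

none

At 47 seats: Alpha 12, Theta 4, Eta 16, Zeta 9, Beta 6.
At 48 seats: Alpha 12, Theta 4, Eta 16, Zeta 10, Beta 6.
No party's allocation decreased.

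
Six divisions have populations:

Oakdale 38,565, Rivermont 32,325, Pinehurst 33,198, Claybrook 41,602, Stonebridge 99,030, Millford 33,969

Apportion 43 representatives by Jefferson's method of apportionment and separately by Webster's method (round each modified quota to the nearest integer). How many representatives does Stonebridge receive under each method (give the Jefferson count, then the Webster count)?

16 and 15

Jefferson: Oakdale 6, Rivermont 5, Pinehurst 5, Claybrook 6, Stonebridge 16, Millford 5.
Webster: Oakdale 6, Rivermont 5, Pinehurst 5, Claybrook 7, Stonebridge 15, Millford 5.
Stonebridge gets 16 under Jefferson and 15 under Webster.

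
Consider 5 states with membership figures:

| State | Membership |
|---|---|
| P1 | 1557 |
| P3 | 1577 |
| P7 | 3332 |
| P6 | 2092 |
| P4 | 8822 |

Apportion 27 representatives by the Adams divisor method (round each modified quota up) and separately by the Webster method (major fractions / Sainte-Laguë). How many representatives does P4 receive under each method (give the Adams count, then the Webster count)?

13 and 14

Adams: P1 3, P3 3, P7 5, P6 3, P4 13.
Webster: P1 2, P3 3, P7 5, P6 3, P4 14.
P4 gets 13 under Adams and 14 under Webster.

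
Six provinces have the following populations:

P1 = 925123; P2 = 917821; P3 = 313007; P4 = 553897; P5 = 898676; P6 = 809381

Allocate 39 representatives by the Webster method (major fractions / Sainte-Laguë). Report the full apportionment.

Standard divisor 4417905/39 ≈ 113279.615; standard quotas: P1 8.167, P2 8.102, P3 2.763, P4 4.890, P5 7.933, P6 7.145.
Rounding to the nearest integer gives P1 8, P2 8, P3 3, P4 5, P5 8, P6 7 — total 39, matching the house size, so no adjustment is needed.

P1 8; P2 8; P3 3; P4 5; P5 8; P6 7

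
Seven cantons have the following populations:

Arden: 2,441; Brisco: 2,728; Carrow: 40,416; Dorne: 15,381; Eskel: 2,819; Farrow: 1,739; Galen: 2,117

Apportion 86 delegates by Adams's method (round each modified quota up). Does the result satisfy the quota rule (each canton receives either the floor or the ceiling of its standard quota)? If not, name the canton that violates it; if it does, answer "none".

Standard quotas: Arden 3.104, Brisco 3.468, Carrow 51.386, Dorne 19.556, Eskel 3.584, Farrow 2.211, Galen 2.692.
Adams allocation: Arden 3, Brisco 4, Carrow 50, Dorne 19, Eskel 4, Farrow 3, Galen 3.
Carrow has quota 51.386 (lower 51, upper 52) but receives 50 — outside the quota interval.

Carrow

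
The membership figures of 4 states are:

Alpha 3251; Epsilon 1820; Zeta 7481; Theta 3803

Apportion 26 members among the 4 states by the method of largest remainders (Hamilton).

The standard divisor is 16355/26 ≈ 629.038.
Standard quotas: Alpha 5.1682, Epsilon 2.8933, Zeta 11.8928, Theta 6.0457.
Lower quotas: Alpha 5, Epsilon 2, Zeta 11, Theta 6 (sum 24, leaving 2 seats).
Remainders in descending order: Epsilon 0.8933, Zeta 0.8928, Alpha 0.1682, Theta 0.0457.
Largest remainders: Epsilon, Zeta receive the extra seats.

Alpha 5, Epsilon 3, Zeta 12, Theta 6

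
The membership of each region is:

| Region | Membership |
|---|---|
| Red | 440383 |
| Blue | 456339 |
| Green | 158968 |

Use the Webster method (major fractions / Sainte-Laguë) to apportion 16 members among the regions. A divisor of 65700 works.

Red=7; Blue=7; Green=2

With modified divisor 65700: modified quotas Red 6.703, Blue 6.946, Green 2.420.
Rounding to the nearest integer: Red 7, Blue 7, Green 2 (total 16).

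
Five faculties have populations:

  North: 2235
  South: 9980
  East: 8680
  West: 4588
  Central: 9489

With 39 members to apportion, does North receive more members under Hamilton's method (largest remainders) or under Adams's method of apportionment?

Hamilton: North 2, South 11, East 10, West 5, Central 11.
Adams: North 3, South 11, East 10, West 5, Central 10.
North gets 2 under Hamilton and 3 under Adams.

Adams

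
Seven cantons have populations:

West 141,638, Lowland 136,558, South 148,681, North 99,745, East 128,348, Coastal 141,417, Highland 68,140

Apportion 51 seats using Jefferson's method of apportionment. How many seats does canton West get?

Standard divisor 864527/51 ≈ 16951.51; standard quotas: West 8.355, Lowland 8.056, South 8.771, North 5.884, East 7.571, Coastal 8.342, Highland 4.020.
Rounding down gives 8, 8, 8, 5, 7, 8, 4 = 48 seats, so the divisor must be adjusted.
With modified divisor 15900: modified quotas West 8.908, Lowland 8.589, South 9.351, North 6.273, East 8.072, Coastal 8.894, Highland 4.286.
Rounding down: West 8, Lowland 8, South 9, North 6, East 8, Coastal 8, Highland 4 (total 51).
West receives 8.

8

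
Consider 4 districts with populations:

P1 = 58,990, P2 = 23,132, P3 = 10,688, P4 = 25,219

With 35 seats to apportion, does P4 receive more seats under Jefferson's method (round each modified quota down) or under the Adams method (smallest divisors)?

Jefferson: P1 18, P2 7, P3 3, P4 7.
Adams: P1 17, P2 7, P3 3, P4 8.
P4 gets 7 under Jefferson and 8 under Adams.

Adams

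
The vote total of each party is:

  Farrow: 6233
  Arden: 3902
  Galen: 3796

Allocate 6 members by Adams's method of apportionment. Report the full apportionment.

Standard divisor 13931/6 ≈ 2321.833; standard quotas: Farrow 2.685, Arden 1.681, Galen 1.635.
Rounding up gives 3, 2, 2 = 7 seats, so the divisor must be adjusted.
With modified divisor 3500: modified quotas Farrow 1.781, Arden 1.115, Galen 1.085.
Rounding up: Farrow 2, Arden 2, Galen 2 (total 6).

Farrow 2, Arden 2, Galen 2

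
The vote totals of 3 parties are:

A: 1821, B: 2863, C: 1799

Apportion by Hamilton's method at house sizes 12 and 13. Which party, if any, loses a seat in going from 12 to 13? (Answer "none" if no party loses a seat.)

At 12 seats: A 4, B 5, C 3.
At 13 seats: A 4, B 6, C 3.
No party's allocation decreased.

none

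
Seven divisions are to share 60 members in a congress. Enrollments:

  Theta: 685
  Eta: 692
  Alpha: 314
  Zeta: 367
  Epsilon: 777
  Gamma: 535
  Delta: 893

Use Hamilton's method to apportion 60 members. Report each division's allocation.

Theta: 10; Eta: 10; Alpha: 4; Zeta: 5; Epsilon: 11; Gamma: 7; Delta: 13

Standard divisor: 4263 ÷ 60 ≈ 71.05.
Standard quotas: Theta 9.641, Eta 9.740, Alpha 4.419, Zeta 5.165, Epsilon 10.936, Gamma 7.530, Delta 12.569.
Lower quotas: Theta 9, Eta 9, Alpha 4, Zeta 5, Epsilon 10, Gamma 7, Delta 12 (sum 56, leaving 4 seats).
Remainders in descending order: Epsilon 0.936, Eta 0.740, Theta 0.641, Delta 0.569, Gamma 0.530, Alpha 0.419, Zeta 0.165.
The surplus seats go to Epsilon, Eta, Theta, Delta.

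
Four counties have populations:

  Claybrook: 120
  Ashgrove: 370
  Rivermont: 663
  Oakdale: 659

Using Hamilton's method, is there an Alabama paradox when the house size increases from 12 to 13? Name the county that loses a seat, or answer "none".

Ashgrove

At 12 seats: Claybrook 1, Ashgrove 3, Rivermont 4, Oakdale 4.
At 13 seats: Claybrook 1, Ashgrove 2, Rivermont 5, Oakdale 5.
Ashgrove drops from 3 to 2.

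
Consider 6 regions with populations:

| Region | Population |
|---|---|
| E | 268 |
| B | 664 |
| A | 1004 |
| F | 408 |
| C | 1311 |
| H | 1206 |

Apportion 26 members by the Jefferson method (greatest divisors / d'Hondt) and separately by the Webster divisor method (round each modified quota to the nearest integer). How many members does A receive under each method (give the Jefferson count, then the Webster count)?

Jefferson: E 1, B 3, A 6, F 2, C 7, H 7.
Webster: E 1, B 4, A 5, F 2, C 7, H 7.
A gets 6 under Jefferson and 5 under Webster.

6 and 5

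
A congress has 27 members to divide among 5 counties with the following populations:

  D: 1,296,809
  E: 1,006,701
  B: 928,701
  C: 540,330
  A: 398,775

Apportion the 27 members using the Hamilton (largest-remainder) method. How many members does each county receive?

The standard divisor is 4171316/27 ≈ 154493.185.
Standard quotas: D 8.3940, E 6.5162, B 6.0113, C 3.4974, A 2.5812.
Lower quotas: D 8, E 6, B 6, C 3, A 2 (sum 25, leaving 2 seats).
Remainders in descending order: A 0.5812, E 0.5162, C 0.4974, D 0.3940, B 0.0113.
The surplus seats go to A, E.

D: 8, E: 7, B: 6, C: 3, A: 3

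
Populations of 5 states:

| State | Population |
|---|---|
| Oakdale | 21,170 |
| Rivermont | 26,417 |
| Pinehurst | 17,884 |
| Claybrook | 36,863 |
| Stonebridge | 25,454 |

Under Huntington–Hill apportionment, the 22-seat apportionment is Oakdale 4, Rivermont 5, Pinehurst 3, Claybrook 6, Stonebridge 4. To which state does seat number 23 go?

Priority for the next seat is population ÷ (√(s·(s+1))).
Priorities: Oakdale 4733.756, Rivermont 4823.062, Pinehurst 5162.666, Claybrook 5688.084, Stonebridge 5691.687.
Highest priority: Stonebridge.

Stonebridge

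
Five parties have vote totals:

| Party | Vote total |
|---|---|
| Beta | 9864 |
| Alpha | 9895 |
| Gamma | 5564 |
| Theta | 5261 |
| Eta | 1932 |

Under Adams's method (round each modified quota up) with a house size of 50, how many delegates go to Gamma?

9

Standard divisor 32516/50 ≈ 650.32; standard quotas: Beta 15.168, Alpha 15.216, Gamma 8.556, Theta 8.090, Eta 2.971.
Rounding up gives 16, 16, 9, 9, 3 = 53 seats, so the divisor must be adjusted.
With modified divisor 680: modified quotas Beta 14.506, Alpha 14.551, Gamma 8.182, Theta 7.737, Eta 2.841.
Rounding up: Beta 15, Alpha 15, Gamma 9, Theta 8, Eta 3 (total 50).
Gamma receives 9.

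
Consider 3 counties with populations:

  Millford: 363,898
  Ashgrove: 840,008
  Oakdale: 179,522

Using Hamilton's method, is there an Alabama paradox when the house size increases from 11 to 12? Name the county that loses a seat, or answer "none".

At 11 seats: Millford 3, Ashgrove 7, Oakdale 1.
At 12 seats: Millford 3, Ashgrove 7, Oakdale 2.
No county's allocation decreased.

none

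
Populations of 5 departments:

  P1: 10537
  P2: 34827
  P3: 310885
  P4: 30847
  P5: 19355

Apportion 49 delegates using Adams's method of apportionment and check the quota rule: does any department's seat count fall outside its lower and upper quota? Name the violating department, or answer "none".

P3

Standard quotas: P1 1.270, P2 4.199, P3 37.479, P4 3.719, P5 2.333.
Adams allocation: P1 2, P2 4, P3 36, P4 4, P5 3.
P3 has quota 37.479 (lower 37, upper 38) but receives 36 — outside the quota interval.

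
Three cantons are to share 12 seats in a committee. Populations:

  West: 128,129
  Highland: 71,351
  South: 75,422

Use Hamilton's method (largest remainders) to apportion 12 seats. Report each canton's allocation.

Total 274902; standard divisor 274902/12 ≈ 22908.5.
Standard quotas: West 5.5931, Highland 3.1146, South 3.2923.
Lower quotas: West 5, Highland 3, South 3 (sum 11, leaving 1 seat).
Remainders in descending order: West 0.5931, South 0.2923, Highland 0.1146.
The surplus seat goes to West.

West 6; Highland 3; South 3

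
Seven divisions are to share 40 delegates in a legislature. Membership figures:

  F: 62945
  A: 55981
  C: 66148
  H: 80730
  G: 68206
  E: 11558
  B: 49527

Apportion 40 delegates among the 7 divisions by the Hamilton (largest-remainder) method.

The standard divisor is 395095/40 ≈ 9877.375.
Standard quotas: F 6.3726, A 5.6676, C 6.6969, H 8.1732, G 6.9053, E 1.1701, B 5.0142.
Lower quotas: F 6, A 5, C 6, H 8, G 6, E 1, B 5 (sum 37, leaving 3 seats).
Remainders in descending order: G 0.9053, C 0.6969, A 0.6676, F 0.3726, H 0.1732, E 0.1701, B 0.0142.
Largest remainders: G, C, A receive the extra seats.

F 6, A 6, C 7, H 8, G 7, E 1, B 5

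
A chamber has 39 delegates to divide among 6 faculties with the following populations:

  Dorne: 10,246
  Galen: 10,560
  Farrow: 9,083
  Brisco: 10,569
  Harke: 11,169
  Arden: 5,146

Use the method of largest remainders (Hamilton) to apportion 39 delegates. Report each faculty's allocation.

Total 56773; standard divisor 56773/39 ≈ 1455.718.
Standard quotas: Dorne 7.0385, Galen 7.2542, Farrow 6.2395, Brisco 7.2603, Harke 7.6725, Arden 3.5350.
Lower quotas: Dorne 7, Galen 7, Farrow 6, Brisco 7, Harke 7, Arden 3 (sum 37, leaving 2 seats).
Remainders in descending order: Harke 0.6725, Arden 0.5350, Brisco 0.2603, Galen 0.2542, Farrow 0.2395, Dorne 0.0385.
The surplus seats go to Harke, Arden.

Dorne=7; Galen=7; Farrow=6; Brisco=7; Harke=8; Arden=4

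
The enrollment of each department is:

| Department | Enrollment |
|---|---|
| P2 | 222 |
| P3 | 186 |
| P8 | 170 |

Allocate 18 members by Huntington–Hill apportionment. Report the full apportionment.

With divisor 32: modified quotas P2 6.938, P3 5.812, P8 5.312.
Geometric-mean thresholds: P2 √(6·7)=6.481, P3 √(5·6)=5.477, P8 √(5·6)=5.477.
Each quota rounded against its threshold gives P2 7, P3 6, P8 5 (total 18).

P2 7, P3 6, P8 5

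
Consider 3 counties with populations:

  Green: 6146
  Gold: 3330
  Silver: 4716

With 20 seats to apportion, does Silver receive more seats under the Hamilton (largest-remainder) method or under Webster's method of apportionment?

Webster

Hamilton: Green 9, Gold 5, Silver 6.
Webster: Green 8, Gold 5, Silver 7.
Silver gets 6 under Hamilton and 7 under Webster.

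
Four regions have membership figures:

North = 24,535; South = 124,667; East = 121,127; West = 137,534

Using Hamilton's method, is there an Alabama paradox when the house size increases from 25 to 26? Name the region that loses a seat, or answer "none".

At 25 seats: North 2, South 8, East 7, West 8.
At 26 seats: North 1, South 8, East 8, West 9.
North drops from 2 to 1.

North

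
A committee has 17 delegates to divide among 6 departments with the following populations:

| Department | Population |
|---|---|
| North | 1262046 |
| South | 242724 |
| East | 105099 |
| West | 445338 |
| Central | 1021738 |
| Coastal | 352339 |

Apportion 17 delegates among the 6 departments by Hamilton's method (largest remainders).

North 6; South 1; East 1; West 2; Central 5; Coastal 2

Standard divisor: 3429284 ÷ 17 ≈ 201722.588.
Standard quotas: North 6.2563, South 1.2033, East 0.5210, West 2.2077, Central 5.0651, Coastal 1.7467.
Lower quotas: North 6, South 1, East 0, West 2, Central 5, Coastal 1 (sum 15, leaving 2 seats).
Remainders in descending order: Coastal 0.7467, East 0.5210, North 0.2563, West 0.2077, South 0.2033, Central 0.0651.
The surplus seats go to Coastal, East.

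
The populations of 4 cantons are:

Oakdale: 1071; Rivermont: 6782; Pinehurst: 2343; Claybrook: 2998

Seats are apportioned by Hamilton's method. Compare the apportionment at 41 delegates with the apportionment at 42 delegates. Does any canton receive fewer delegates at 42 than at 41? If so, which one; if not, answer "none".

Oakdale

At 41 seats: Oakdale 4, Rivermont 21, Pinehurst 7, Claybrook 9.
At 42 seats: Oakdale 3, Rivermont 22, Pinehurst 7, Claybrook 10.
Oakdale drops from 4 to 3.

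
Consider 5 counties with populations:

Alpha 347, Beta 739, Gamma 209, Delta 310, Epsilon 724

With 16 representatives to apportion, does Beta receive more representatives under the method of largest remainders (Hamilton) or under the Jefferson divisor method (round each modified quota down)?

Jefferson

Hamilton: Alpha 2, Beta 5, Gamma 2, Delta 2, Epsilon 5.
Jefferson: Alpha 2, Beta 6, Gamma 1, Delta 2, Epsilon 5.
Beta gets 5 under Hamilton and 6 under Jefferson.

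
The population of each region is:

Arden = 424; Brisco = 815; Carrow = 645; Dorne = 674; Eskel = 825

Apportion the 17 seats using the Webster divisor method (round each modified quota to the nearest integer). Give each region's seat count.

Standard divisor 3383/17 ≈ 199; standard quotas: Arden 2.131, Brisco 4.095, Carrow 3.241, Dorne 3.387, Eskel 4.146.
Rounding to the nearest integer gives 2, 4, 3, 3, 4 = 16 seats, so the divisor must be adjusted.
With modified divisor 190: modified quotas Arden 2.232, Brisco 4.289, Carrow 3.395, Dorne 3.547, Eskel 4.342.
Rounding to the nearest integer: Arden 2, Brisco 4, Carrow 3, Dorne 4, Eskel 4 (total 17).

Arden=2; Brisco=4; Carrow=3; Dorne=4; Eskel=4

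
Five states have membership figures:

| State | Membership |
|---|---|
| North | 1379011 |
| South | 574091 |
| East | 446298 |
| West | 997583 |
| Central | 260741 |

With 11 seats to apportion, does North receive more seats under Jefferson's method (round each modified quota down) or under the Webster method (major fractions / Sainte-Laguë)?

Jefferson

Jefferson: North 5, South 2, East 1, West 3, Central 0.
Webster: North 4, South 2, East 1, West 3, Central 1.
North gets 5 under Jefferson and 4 under Webster.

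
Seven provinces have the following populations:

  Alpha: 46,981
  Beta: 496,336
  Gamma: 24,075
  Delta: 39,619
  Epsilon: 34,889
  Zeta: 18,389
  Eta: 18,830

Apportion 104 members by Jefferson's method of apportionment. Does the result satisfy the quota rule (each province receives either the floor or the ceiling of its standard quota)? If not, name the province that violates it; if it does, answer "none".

Standard quotas: Alpha 7.195, Beta 76.009, Gamma 3.687, Delta 6.067, Epsilon 5.343, Zeta 2.816, Eta 2.884.
Jefferson allocation: Alpha 7, Beta 79, Gamma 3, Delta 6, Epsilon 5, Zeta 2, Eta 2.
Beta has quota 76.009 (lower 76, upper 77) but receives 79 — outside the quota interval.

Beta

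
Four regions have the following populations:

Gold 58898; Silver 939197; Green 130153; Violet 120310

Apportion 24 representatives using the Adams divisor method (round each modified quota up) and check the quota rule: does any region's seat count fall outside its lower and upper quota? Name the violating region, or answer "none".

Silver

Standard quotas: Gold 1.132, Silver 18.053, Green 2.502, Violet 2.313.
Adams allocation: Gold 2, Silver 16, Green 3, Violet 3.
Silver has quota 18.053 (lower 18, upper 19) but receives 16 — outside the quota interval.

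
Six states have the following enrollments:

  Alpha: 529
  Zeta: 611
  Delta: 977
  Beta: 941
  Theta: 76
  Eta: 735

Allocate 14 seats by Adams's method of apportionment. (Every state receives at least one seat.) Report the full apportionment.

Standard divisor 3869/14 ≈ 276.357; standard quotas: Alpha 1.914, Zeta 2.211, Delta 3.535, Beta 3.405, Theta 0.275, Eta 2.660.
Rounding up gives 2, 3, 4, 4, 1, 3 = 17 seats, so the divisor must be adjusted.
With modified divisor 350: modified quotas Alpha 1.511, Zeta 1.746, Delta 2.791, Beta 2.689, Theta 0.217, Eta 2.100.
Rounding up: Alpha 2, Zeta 2, Delta 3, Beta 3, Theta 1, Eta 3 (total 14).

Alpha 2, Zeta 2, Delta 3, Beta 3, Theta 1, Eta 3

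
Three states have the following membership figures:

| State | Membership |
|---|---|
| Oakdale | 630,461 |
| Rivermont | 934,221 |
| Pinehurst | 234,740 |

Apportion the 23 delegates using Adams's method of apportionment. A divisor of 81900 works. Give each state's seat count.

With modified divisor 81900: modified quotas Oakdale 7.698, Rivermont 11.407, Pinehurst 2.866.
Rounding up: Oakdale 8, Rivermont 12, Pinehurst 3 (total 23).

Oakdale 8, Rivermont 12, Pinehurst 3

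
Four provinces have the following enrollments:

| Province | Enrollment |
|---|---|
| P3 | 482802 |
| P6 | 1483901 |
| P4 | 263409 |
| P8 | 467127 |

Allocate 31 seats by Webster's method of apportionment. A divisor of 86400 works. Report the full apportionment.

P3: 6, P6: 17, P4: 3, P8: 5

With modified divisor 86400: modified quotas P3 5.588, P6 17.175, P4 3.049, P8 5.407.
Rounding to the nearest integer: P3 6, P6 17, P4 3, P8 5 (total 31).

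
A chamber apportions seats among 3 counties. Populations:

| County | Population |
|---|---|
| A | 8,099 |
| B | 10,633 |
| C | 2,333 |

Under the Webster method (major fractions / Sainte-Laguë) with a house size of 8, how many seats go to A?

3

Standard divisor 21065/8 ≈ 2633.125; standard quotas: A 3.076, B 4.038, C 0.886.
Rounding to the nearest integer gives A 3, B 4, C 1 — total 8, matching the house size, so no adjustment is needed.
A receives 3.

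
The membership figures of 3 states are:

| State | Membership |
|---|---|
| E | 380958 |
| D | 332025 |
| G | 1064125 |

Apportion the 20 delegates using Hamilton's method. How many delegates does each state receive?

The standard divisor is 1777108/20 ≈ 88855.4.
Standard quotas: E 4.2874, D 3.7367, G 11.9759.
Lower quotas: E 4, D 3, G 11 (sum 18, leaving 2 seats).
Remainders in descending order: G 0.9759, D 0.7367, E 0.2874.
The surplus seats go to G, D.

E=4, D=4, G=12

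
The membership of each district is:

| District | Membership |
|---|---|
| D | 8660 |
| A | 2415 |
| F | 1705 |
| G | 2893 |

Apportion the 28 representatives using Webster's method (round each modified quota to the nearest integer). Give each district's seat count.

D 16; A 4; F 3; G 5

Standard divisor 15673/28 ≈ 559.75; standard quotas: D 15.471, A 4.314, F 3.046, G 5.168.
Rounding to the nearest integer gives 15, 4, 3, 5 = 27 seats, so the divisor must be adjusted.
With modified divisor 550: modified quotas D 15.745, A 4.391, F 3.100, G 5.260.
Rounding to the nearest integer: D 16, A 4, F 3, G 5 (total 28).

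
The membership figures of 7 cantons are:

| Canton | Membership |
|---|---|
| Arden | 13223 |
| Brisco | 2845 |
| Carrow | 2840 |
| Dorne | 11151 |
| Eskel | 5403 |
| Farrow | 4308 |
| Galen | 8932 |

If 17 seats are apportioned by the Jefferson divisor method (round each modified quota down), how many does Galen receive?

3

Standard divisor 48702/17 ≈ 2864.824; standard quotas: Arden 4.616, Brisco 0.993, Carrow 0.991, Dorne 3.892, Eskel 1.886, Farrow 1.504, Galen 3.118.
Rounding down gives 4, 0, 0, 3, 1, 1, 3 = 12 seats, so the divisor must be adjusted.
With modified divisor 2400: modified quotas Arden 5.510, Brisco 1.185, Carrow 1.183, Dorne 4.646, Eskel 2.251, Farrow 1.795, Galen 3.722.
Rounding down: Arden 5, Brisco 1, Carrow 1, Dorne 4, Eskel 2, Farrow 1, Galen 3 (total 17).
Galen receives 3.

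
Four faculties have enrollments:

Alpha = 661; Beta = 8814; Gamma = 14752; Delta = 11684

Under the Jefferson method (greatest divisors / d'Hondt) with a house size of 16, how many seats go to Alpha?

0

Standard divisor 35911/16 ≈ 2244.438; standard quotas: Alpha 0.295, Beta 3.927, Gamma 6.573, Delta 5.206.
Rounding down gives 0, 3, 6, 5 = 14 seats, so the divisor must be adjusted.
With modified divisor 2000: modified quotas Alpha 0.331, Beta 4.407, Gamma 7.376, Delta 5.842.
Rounding down: Alpha 0, Beta 4, Gamma 7, Delta 5 (total 16).
Alpha receives 0.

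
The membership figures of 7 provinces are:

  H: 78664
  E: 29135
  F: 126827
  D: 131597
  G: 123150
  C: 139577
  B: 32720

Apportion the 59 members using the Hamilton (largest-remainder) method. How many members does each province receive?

The standard divisor is 661670/59 ≈ 11214.746.
Standard quotas: H 7.0143, E 2.5979, F 11.3090, D 11.7343, G 10.9811, C 12.4458, B 2.9176.
Lower quotas: H 7, E 2, F 11, D 11, G 10, C 12, B 2 (sum 55, leaving 4 seats).
Remainders in descending order: G 0.9811, B 0.9176, D 0.7343, E 0.5979, C 0.4458, F 0.3090, H 0.0143.
Largest remainders: G, B, D, E receive the extra seats.

H=7, E=3, F=11, D=12, G=11, C=12, B=3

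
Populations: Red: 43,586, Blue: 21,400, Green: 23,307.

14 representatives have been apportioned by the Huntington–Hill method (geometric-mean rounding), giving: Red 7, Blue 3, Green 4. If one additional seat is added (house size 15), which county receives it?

Priority for the next seat is population ÷ (√(s·(s+1))).
Priorities: Red 5824.424, Blue 6177.648, Green 5211.604.
Highest priority: Blue.

Blue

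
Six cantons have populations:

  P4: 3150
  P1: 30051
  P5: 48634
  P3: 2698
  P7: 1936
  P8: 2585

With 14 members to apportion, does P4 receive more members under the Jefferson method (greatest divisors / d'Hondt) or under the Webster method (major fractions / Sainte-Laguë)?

Webster

Jefferson: P4 0, P1 5, P5 9, P3 0, P7 0, P8 0.
Webster: P4 1, P1 5, P5 8, P3 0, P7 0, P8 0.
P4 gets 0 under Jefferson and 1 under Webster.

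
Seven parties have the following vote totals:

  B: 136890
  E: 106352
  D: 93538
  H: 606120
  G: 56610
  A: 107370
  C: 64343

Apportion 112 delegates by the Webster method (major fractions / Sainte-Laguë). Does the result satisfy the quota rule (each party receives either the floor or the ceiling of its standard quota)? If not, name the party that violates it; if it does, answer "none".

H

Standard quotas: B 13.090, E 10.170, D 8.945, H 57.961, G 5.413, A 10.267, C 6.153.
Webster allocation: B 13, E 10, D 9, H 59, G 5, A 10, C 6.
H has quota 57.961 (lower 57, upper 58) but receives 59 — outside the quota interval.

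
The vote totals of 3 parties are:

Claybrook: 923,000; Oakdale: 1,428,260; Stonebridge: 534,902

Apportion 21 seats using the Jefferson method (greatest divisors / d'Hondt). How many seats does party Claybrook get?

7

Standard divisor 2886162/21 ≈ 137436.286; standard quotas: Claybrook 6.716, Oakdale 10.392, Stonebridge 3.892.
Rounding down gives 6, 10, 3 = 19 seats, so the divisor must be adjusted.
With modified divisor 130800: modified quotas Claybrook 7.057, Oakdale 10.919, Stonebridge 4.089.
Rounding down: Claybrook 7, Oakdale 10, Stonebridge 4 (total 21).
Claybrook receives 7.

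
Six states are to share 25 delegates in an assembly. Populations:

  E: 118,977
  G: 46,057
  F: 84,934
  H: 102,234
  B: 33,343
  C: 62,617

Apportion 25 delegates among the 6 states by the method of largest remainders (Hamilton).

The standard divisor is 448162/25 ≈ 17926.48.
Standard quotas: E 6.6369, G 2.5692, F 4.7379, H 5.7030, B 1.8600, C 3.4930.
Lower quotas: E 6, G 2, F 4, H 5, B 1, C 3 (sum 21, leaving 4 seats).
Remainders in descending order: B 0.8600, F 0.7379, H 0.7030, E 0.6369, G 0.5692, C 0.4930.
The surplus seats go to B, F, H, E.

E: 7; G: 2; F: 5; H: 6; B: 2; C: 3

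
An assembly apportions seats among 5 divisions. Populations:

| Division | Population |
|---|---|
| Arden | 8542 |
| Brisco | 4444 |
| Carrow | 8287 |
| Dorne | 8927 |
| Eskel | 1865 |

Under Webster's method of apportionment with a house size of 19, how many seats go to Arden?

Standard divisor 32065/19 ≈ 1687.632; standard quotas: Arden 5.062, Brisco 2.633, Carrow 4.910, Dorne 5.290, Eskel 1.105.
Rounding to the nearest integer gives Arden 5, Brisco 3, Carrow 5, Dorne 5, Eskel 1 — total 19, matching the house size, so no adjustment is needed.
Arden receives 5.

5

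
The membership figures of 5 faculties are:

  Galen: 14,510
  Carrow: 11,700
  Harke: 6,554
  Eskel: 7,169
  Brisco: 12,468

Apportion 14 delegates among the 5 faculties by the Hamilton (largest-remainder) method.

Total 52401; standard divisor 52401/14 ≈ 3742.929.
Standard quotas: Galen 3.8766, Carrow 3.1259, Harke 1.7510, Eskel 1.9153, Brisco 3.3311.
Lower quotas: Galen 3, Carrow 3, Harke 1, Eskel 1, Brisco 3 (sum 11, leaving 3 seats).
Remainders in descending order: Eskel 0.9153, Galen 0.8766, Harke 0.7510, Brisco 0.3311, Carrow 0.1259.
Largest remainders: Eskel, Galen, Harke receive the extra seats.

Galen: 4, Carrow: 3, Harke: 2, Eskel: 2, Brisco: 3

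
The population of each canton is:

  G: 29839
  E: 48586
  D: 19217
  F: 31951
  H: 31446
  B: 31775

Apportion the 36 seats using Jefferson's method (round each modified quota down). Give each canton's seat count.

Standard divisor 192814/36 ≈ 5355.944; standard quotas: G 5.571, E 9.071, D 3.588, F 5.966, H 5.871, B 5.933.
Rounding down gives 5, 9, 3, 5, 5, 5 = 32 seats, so the divisor must be adjusted.
With modified divisor 4900: modified quotas G 6.090, E 9.916, D 3.922, F 6.521, H 6.418, B 6.485.
Rounding down: G 6, E 9, D 3, F 6, H 6, B 6 (total 36).

G 6, E 9, D 3, F 6, H 6, B 6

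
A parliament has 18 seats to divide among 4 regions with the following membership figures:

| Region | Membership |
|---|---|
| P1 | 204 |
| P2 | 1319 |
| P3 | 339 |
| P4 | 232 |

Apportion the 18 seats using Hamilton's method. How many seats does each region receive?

P1=2; P2=11; P3=3; P4=2

The standard divisor is 2094/18 ≈ 116.333.
Standard quotas: P1 1.754, P2 11.338, P3 2.914, P4 1.994.
Lower quotas: P1 1, P2 11, P3 2, P4 1 (sum 15, leaving 3 seats).
Remainders in descending order: P4 0.994, P3 0.914, P1 0.754, P2 0.338.
Largest remainders: P4, P3, P1 receive the extra seats.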